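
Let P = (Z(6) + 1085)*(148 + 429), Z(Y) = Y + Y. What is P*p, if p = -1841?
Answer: -1165295929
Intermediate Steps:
Z(Y) = 2*Y
P = 632969 (P = (2*6 + 1085)*(148 + 429) = (12 + 1085)*577 = 1097*577 = 632969)
P*p = 632969*(-1841) = -1165295929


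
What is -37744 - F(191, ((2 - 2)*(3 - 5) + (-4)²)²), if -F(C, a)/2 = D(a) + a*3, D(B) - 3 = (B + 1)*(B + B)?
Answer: 226966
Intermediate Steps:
D(B) = 3 + 2*B*(1 + B) (D(B) = 3 + (B + 1)*(B + B) = 3 + (1 + B)*(2*B) = 3 + 2*B*(1 + B))
F(C, a) = -6 - 10*a - 4*a² (F(C, a) = -2*((3 + 2*a + 2*a²) + a*3) = -2*((3 + 2*a + 2*a²) + 3*a) = -2*(3 + 2*a² + 5*a) = -6 - 10*a - 4*a²)
-37744 - F(191, ((2 - 2)*(3 - 5) + (-4)²)²) = -37744 - (-6 - 10*((2 - 2)*(3 - 5) + (-4)²)² - 4*((2 - 2)*(3 - 5) + (-4)²)⁴) = -37744 - (-6 - 10*(0*(-2) + 16)² - 4*(0*(-2) + 16)⁴) = -37744 - (-6 - 10*(0 + 16)² - 4*(0 + 16)⁴) = -37744 - (-6 - 10*16² - 4*(16²)²) = -37744 - (-6 - 10*256 - 4*256²) = -37744 - (-6 - 2560 - 4*65536) = -37744 - (-6 - 2560 - 262144) = -37744 - 1*(-264710) = -37744 + 264710 = 226966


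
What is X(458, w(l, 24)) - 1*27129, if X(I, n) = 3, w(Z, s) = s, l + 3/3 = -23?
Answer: -27126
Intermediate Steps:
l = -24 (l = -1 - 23 = -24)
X(458, w(l, 24)) - 1*27129 = 3 - 1*27129 = 3 - 27129 = -27126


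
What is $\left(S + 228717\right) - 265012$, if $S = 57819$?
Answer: $21524$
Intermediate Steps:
$\left(S + 228717\right) - 265012 = \left(57819 + 228717\right) - 265012 = 286536 - 265012 = 21524$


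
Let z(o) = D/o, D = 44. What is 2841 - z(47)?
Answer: 133483/47 ≈ 2840.1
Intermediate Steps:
z(o) = 44/o
2841 - z(47) = 2841 - 44/47 = 133483/47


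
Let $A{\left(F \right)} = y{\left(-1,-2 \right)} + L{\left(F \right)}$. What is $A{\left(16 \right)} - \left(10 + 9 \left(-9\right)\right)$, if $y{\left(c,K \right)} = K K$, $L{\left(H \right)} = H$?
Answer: $91$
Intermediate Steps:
$y{\left(c,K \right)} = K^{2}$
$A{\left(F \right)} = 4 + F$ ($A{\left(F \right)} = \left(-2\right)^{2} + F = 4 + F$)
$A{\left(16 \right)} - \left(10 + 9 \left(-9\right)\right) = \left(4 + 16\right) - \left(10 + 9 \left(-9\right)\right) = 20 - \left(10 - 81\right) = 20 - -71 = 20 + 71 = 91$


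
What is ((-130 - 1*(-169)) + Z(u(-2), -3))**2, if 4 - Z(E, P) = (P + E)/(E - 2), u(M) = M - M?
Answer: 6889/4 ≈ 1722.3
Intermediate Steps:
u(M) = 0
Z(E, P) = 4 - (E + P)/(-2 + E) (Z(E, P) = 4 - (P + E)/(E - 2) = 4 - (E + P)/(-2 + E))
((-130 - 1*(-169)) + Z(u(-2), -3))**2 = ((-130 - 1*(-169)) + (-8 - 1*(-3) + 3*0)/(-2 + 0))**2 = ((-130 + 169) + (-8 + 3 + 0)/(-2))**2 = (39 - 1/2*(-5))**2 = (39 + 5/2)**2 = (83/2)**2 = 6889/4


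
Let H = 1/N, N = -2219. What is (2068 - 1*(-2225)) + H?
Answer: 9526166/2219 ≈ 4293.0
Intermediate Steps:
H = -1/2219 (H = 1/(-2219) = -1/2219 ≈ -0.00045065)
(2068 - 1*(-2225)) + H = (2068 - 1*(-2225)) - 1/2219 = (2068 + 2225) - 1/2219 = 4293 - 1/2219 = 9526166/2219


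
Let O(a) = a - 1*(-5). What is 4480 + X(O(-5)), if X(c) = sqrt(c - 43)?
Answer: 4480 + I*sqrt(43) ≈ 4480.0 + 6.5574*I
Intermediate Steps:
O(a) = 5 + a (O(a) = a + 5 = 5 + a)
X(c) = sqrt(-43 + c)
4480 + X(O(-5)) = 4480 + sqrt(-43 + (5 - 5)) = 4480 + sqrt(-43 + 0) = 4480 + sqrt(-43) = 4480 + I*sqrt(43)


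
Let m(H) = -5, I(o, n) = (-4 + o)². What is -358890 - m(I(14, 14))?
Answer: -358885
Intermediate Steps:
-358890 - m(I(14, 14)) = -358890 - 1*(-5) = -358890 + 5 = -358885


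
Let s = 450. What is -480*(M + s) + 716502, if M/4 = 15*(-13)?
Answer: 874902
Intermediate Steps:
M = -780 (M = 4*(15*(-13)) = 4*(-195) = -780)
-480*(M + s) + 716502 = -480*(-780 + 450) + 716502 = -480*(-330) + 716502 = 158400 + 716502 = 874902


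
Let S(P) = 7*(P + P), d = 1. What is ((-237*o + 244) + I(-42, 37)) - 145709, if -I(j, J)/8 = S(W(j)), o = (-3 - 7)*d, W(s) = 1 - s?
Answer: -147911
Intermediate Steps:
o = -10 (o = (-3 - 7)*1 = -10*1 = -10)
S(P) = 14*P (S(P) = 7*(2*P) = 14*P)
I(j, J) = -112 + 112*j (I(j, J) = -112*(1 - j) = -8*(14 - 14*j) = -112 + 112*j)
((-237*o + 244) + I(-42, 37)) - 145709 = ((-237*(-10) + 244) + (-112 + 112*(-42))) - 145709 = ((2370 + 244) + (-112 - 4704)) - 145709 = (2614 - 4816) - 145709 = -2202 - 145709 = -147911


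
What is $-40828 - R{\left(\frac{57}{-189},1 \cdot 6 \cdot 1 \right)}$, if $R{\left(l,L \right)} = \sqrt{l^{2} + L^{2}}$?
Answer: $-40828 - \frac{\sqrt{143245}}{63} \approx -40834.0$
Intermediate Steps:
$R{\left(l,L \right)} = \sqrt{L^{2} + l^{2}}$
$-40828 - R{\left(\frac{57}{-189},1 \cdot 6 \cdot 1 \right)} = -40828 - \sqrt{\left(1 \cdot 6 \cdot 1\right)^{2} + \left(\frac{57}{-189}\right)^{2}} = -40828 - \sqrt{\left(6 \cdot 1\right)^{2} + \left(57 \left(- \frac{1}{189}\right)\right)^{2}} = -40828 - \sqrt{6^{2} + \left(- \frac{19}{63}\right)^{2}} = -40828 - \sqrt{36 + \frac{361}{3969}} = -40828 - \sqrt{\frac{143245}{3969}} = -40828 - \frac{\sqrt{143245}}{63}$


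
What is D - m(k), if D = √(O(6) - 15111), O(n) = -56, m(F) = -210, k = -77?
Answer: 210 + I*√15167 ≈ 210.0 + 123.15*I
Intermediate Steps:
D = I*√15167 (D = √(-56 - 15111) = √(-15167) = I*√15167 ≈ 123.15*I)
D - m(k) = I*√15167 - 1*(-210) = I*√15167 + 210 = 210 + I*√15167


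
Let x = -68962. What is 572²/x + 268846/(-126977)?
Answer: -732743910/106787657 ≈ -6.8617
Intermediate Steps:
572²/x + 268846/(-126977) = 572²/(-68962) + 268846/(-126977) = 327184*(-1/68962) + 268846*(-1/126977) = -163592/34481 - 268846/126977 = -732743910/106787657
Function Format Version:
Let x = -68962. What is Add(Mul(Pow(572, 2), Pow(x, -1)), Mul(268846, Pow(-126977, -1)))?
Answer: Rational(-732743910, 106787657) ≈ -6.8617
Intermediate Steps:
Add(Mul(Pow(572, 2), Pow(x, -1)), Mul(268846, Pow(-126977, -1))) = Add(Mul(Pow(572, 2), Pow(-68962, -1)), Mul(268846, Pow(-126977, -1))) = Add(Mul(327184, Rational(-1, 68962)), Mul(268846, Rational(-1, 126977))) = Add(Rational(-163592, 34481), Rational(-268846, 126977)) = Rational(-732743910, 106787657)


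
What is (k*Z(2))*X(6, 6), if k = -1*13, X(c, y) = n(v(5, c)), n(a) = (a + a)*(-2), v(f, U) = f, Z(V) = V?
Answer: 520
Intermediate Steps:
n(a) = -4*a (n(a) = (2*a)*(-2) = -4*a)
X(c, y) = -20 (X(c, y) = -4*5 = -20)
k = -13
(k*Z(2))*X(6, 6) = -13*2*(-20) = -26*(-20) = 520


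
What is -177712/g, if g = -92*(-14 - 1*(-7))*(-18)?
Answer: 22214/1449 ≈ 15.331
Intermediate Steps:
g = -11592 (g = -92*(-14 + 7)*(-18) = -92*(-7)*(-18) = 644*(-18) = -11592)
-177712/g = -177712/(-11592) = -177712*(-1)/11592 = -1*(-22214/1449) = 22214/1449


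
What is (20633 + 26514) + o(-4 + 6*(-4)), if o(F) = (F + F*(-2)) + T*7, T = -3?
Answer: 47154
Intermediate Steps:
o(F) = -21 - F (o(F) = (F + F*(-2)) - 3*7 = (F - 2*F) - 21 = -F - 21 = -21 - F)
(20633 + 26514) + o(-4 + 6*(-4)) = (20633 + 26514) + (-21 - (-4 + 6*(-4))) = 47147 + (-21 - (-4 - 24)) = 47147 + (-21 - 1*(-28)) = 47147 + (-21 + 28) = 47147 + 7 = 47154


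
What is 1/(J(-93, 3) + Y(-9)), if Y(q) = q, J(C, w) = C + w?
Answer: -1/99 ≈ -0.010101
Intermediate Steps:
1/(J(-93, 3) + Y(-9)) = 1/((-93 + 3) - 9) = 1/(-90 - 9) = 1/(-99) = -1/99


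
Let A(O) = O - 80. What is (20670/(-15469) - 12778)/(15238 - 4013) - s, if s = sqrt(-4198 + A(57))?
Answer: -197683552/173639525 - 3*I*sqrt(469) ≈ -1.1385 - 64.969*I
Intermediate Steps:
A(O) = -80 + O
s = 3*I*sqrt(469) (s = sqrt(-4198 + (-80 + 57)) = sqrt(-4198 - 23) = sqrt(-4221) = 3*I*sqrt(469) ≈ 64.969*I)
(20670/(-15469) - 12778)/(15238 - 4013) - s = (20670/(-15469) - 12778)/(15238 - 4013) - 3*I*sqrt(469) = (20670*(-1/15469) - 12778)/11225 - 3*I*sqrt(469) = (-20670/15469 - 12778)*(1/11225) - 3*I*sqrt(469) = -197683552/15469*1/11225 - 3*I*sqrt(469) = -197683552/173639525 - 3*I*sqrt(469)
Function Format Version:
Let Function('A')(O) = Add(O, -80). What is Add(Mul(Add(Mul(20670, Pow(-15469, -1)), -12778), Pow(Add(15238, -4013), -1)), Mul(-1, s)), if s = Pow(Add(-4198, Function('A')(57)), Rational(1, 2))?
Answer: Add(Rational(-197683552, 173639525), Mul(-3, I, Pow(469, Rational(1, 2)))) ≈ Add(-1.1385, Mul(-64.969, I))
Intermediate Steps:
Function('A')(O) = Add(-80, O)
s = Mul(3, I, Pow(469, Rational(1, 2))) (s = Pow(Add(-4198, Add(-80, 57)), Rational(1, 2)) = Pow(Add(-4198, -23), Rational(1, 2)) = Pow(-4221, Rational(1, 2)) = Mul(3, I, Pow(469, Rational(1, 2))) ≈ Mul(64.969, I))
Add(Mul(Add(Mul(20670, Pow(-15469, -1)), -12778), Pow(Add(15238, -4013), -1)), Mul(-1, s)) = Add(Mul(Add(Mul(20670, Pow(-15469, -1)), -12778), Pow(Add(15238, -4013), -1)), Mul(-1, Mul(3, I, Pow(469, Rational(1, 2))))) = Add(Mul(Add(Mul(20670, Rational(-1, 15469)), -12778), Pow(11225, -1)), Mul(-3, I, Pow(469, Rational(1, 2)))) = Add(Mul(Add(Rational(-20670, 15469), -12778), Rational(1, 11225)), Mul(-3, I, Pow(469, Rational(1, 2)))) = Add(Mul(Rational(-197683552, 15469), Rational(1, 11225)), Mul(-3, I, Pow(469, Rational(1, 2)))) = Add(Rational(-197683552, 173639525), Mul(-3, I, Pow(469, Rational(1, 2))))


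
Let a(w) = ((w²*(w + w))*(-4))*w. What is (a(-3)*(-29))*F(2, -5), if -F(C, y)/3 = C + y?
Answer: 169128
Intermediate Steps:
F(C, y) = -3*C - 3*y (F(C, y) = -3*(C + y) = -3*C - 3*y)
a(w) = -8*w⁴ (a(w) = ((w²*(2*w))*(-4))*w = ((2*w³)*(-4))*w = (-8*w³)*w = -8*w⁴)
(a(-3)*(-29))*F(2, -5) = (-8*(-3)⁴*(-29))*(-3*2 - 3*(-5)) = (-8*81*(-29))*(-6 + 15) = -648*(-29)*9 = 18792*9 = 169128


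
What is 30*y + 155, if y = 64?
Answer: 2075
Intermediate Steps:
30*y + 155 = 30*64 + 155 = 1920 + 155 = 2075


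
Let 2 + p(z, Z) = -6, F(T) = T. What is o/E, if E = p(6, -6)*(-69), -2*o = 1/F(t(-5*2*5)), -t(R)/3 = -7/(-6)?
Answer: 1/3864 ≈ 0.00025880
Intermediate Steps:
t(R) = -7/2 (t(R) = -(-21)/(-6) = -(-21)*(-1)/6 = -3*7/6 = -7/2)
p(z, Z) = -8 (p(z, Z) = -2 - 6 = -8)
o = ⅐ (o = -1/(2*(-7/2)) = -½*(-2/7) = ⅐ ≈ 0.14286)
E = 552 (E = -8*(-69) = 552)
o/E = (⅐)/552 = (⅐)*(1/552) = 1/3864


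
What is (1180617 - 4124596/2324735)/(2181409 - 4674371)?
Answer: -392088219557/827925145010 ≈ -0.47358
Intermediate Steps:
(1180617 - 4124596/2324735)/(2181409 - 4674371) = (1180617 - 4124596*1/2324735)/(-2492962) = (1180617 - 589228/332105)*(-1/2492962) = (392088219557/332105)*(-1/2492962) = -392088219557/827925145010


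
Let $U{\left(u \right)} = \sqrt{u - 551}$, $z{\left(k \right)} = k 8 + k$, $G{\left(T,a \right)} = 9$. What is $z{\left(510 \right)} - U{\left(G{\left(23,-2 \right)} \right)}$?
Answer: $4590 - i \sqrt{542} \approx 4590.0 - 23.281 i$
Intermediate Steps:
$z{\left(k \right)} = 9 k$ ($z{\left(k \right)} = 8 k + k = 9 k$)
$U{\left(u \right)} = \sqrt{-551 + u}$
$z{\left(510 \right)} - U{\left(G{\left(23,-2 \right)} \right)} = 9 \cdot 510 - \sqrt{-551 + 9} = 4590 - \sqrt{-542} = 4590 - i \sqrt{542}$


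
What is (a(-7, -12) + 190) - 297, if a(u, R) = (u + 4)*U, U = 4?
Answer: -119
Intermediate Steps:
a(u, R) = 16 + 4*u (a(u, R) = (u + 4)*4 = (4 + u)*4 = 16 + 4*u)
(a(-7, -12) + 190) - 297 = ((16 + 4*(-7)) + 190) - 297 = ((16 - 28) + 190) - 297 = (-12 + 190) - 297 = 178 - 297 = -119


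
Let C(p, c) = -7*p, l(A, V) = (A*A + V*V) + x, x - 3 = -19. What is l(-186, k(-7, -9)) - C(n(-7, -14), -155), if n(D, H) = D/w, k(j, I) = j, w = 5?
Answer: 173096/5 ≈ 34619.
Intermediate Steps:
x = -16 (x = 3 - 19 = -16)
l(A, V) = -16 + A**2 + V**2 (l(A, V) = (A*A + V*V) - 16 = (A**2 + V**2) - 16 = -16 + A**2 + V**2)
n(D, H) = D/5
l(-186, k(-7, -9)) - C(n(-7, -14), -155) = (-16 + (-186)**2 + (-7)**2) - (-7)*(1/5)*(-7) = (-16 + 34596 + 49) - (-7)*(-7)/5 = 34629 - 1*49/5 = 34629 - 49/5 = 173096/5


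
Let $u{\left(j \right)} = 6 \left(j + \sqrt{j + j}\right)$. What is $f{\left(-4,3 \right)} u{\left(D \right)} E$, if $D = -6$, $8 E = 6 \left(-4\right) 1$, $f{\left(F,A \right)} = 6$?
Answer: $648 - 216 i \sqrt{3} \approx 648.0 - 374.12 i$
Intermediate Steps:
$E = -3$ ($E = \frac{6 \left(-4\right) 1}{8} = \frac{\left(-24\right) 1}{8} = \frac{1}{8} \left(-24\right) = -3$)
$u{\left(j \right)} = 6 j + 6 \sqrt{2} \sqrt{j}$ ($u{\left(j \right)} = 6 \left(j + \sqrt{2 j}\right) = 6 \left(j + \sqrt{2} \sqrt{j}\right) = 6 j + 6 \sqrt{2} \sqrt{j}$)
$f{\left(-4,3 \right)} u{\left(D \right)} E = 6 \left(6 \left(-6\right) + 6 \sqrt{2} \sqrt{-6}\right) \left(-3\right) = 6 \left(-36 + 6 \sqrt{2} i \sqrt{6}\right) \left(-3\right) = 6 \left(-36 + 12 i \sqrt{3}\right) \left(-3\right) = \left(-216 + 72 i \sqrt{3}\right) \left(-3\right) = 648 - 216 i \sqrt{3}$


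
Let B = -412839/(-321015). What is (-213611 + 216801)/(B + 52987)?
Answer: 170672975/2835005774 ≈ 0.060202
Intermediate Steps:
B = 137613/107005 (B = -412839*(-1/321015) = 137613/107005 ≈ 1.2860)
(-213611 + 216801)/(B + 52987) = (-213611 + 216801)/(137613/107005 + 52987) = 3190/(5670011548/107005) = 3190*(107005/5670011548) = 170672975/2835005774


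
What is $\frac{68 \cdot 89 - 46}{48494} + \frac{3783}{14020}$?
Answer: $\frac{133828461}{339942940} \approx 0.39368$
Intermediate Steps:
$\frac{68 \cdot 89 - 46}{48494} + \frac{3783}{14020} = \left(6052 - 46\right) \frac{1}{48494} + 3783 \cdot \frac{1}{14020} = 6006 \cdot \frac{1}{48494} + \frac{3783}{14020} = \frac{3003}{24247} + \frac{3783}{14020} = \frac{133828461}{339942940}$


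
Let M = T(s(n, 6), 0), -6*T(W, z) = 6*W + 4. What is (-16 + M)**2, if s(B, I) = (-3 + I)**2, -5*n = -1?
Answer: 5929/9 ≈ 658.78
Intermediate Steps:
n = 1/5 (n = -1/5*(-1) = 1/5 ≈ 0.20000)
T(W, z) = -2/3 - W (T(W, z) = -(6*W + 4)/6 = -(4 + 6*W)/6 = -2/3 - W)
M = -29/3 (M = -2/3 - (-3 + 6)**2 = -2/3 - 1*3**2 = -2/3 - 1*9 = -2/3 - 9 = -29/3 ≈ -9.6667)
(-16 + M)**2 = (-16 - 29/3)**2 = (-77/3)**2 = 5929/9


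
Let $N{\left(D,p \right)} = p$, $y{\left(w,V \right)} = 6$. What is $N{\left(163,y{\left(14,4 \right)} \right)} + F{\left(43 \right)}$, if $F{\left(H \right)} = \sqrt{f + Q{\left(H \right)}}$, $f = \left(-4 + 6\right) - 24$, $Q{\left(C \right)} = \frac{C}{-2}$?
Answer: $6 + \frac{i \sqrt{174}}{2} \approx 6.0 + 6.5955 i$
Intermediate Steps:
$Q{\left(C \right)} = - \frac{C}{2}$ ($Q{\left(C \right)} = C \left(- \frac{1}{2}\right) = - \frac{C}{2}$)
$f = -22$ ($f = 2 - 24 = -22$)
$F{\left(H \right)} = \sqrt{-22 - \frac{H}{2}}$
$N{\left(163,y{\left(14,4 \right)} \right)} + F{\left(43 \right)} = 6 + \frac{\sqrt{-88 - 86}}{2} = 6 + \frac{\sqrt{-174}}{2} = 6 + \frac{i \sqrt{174}}{2}$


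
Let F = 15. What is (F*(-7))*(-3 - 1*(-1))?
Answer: 210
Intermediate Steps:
(F*(-7))*(-3 - 1*(-1)) = (15*(-7))*(-3 - 1*(-1)) = -105*(-3 + 1) = -105*(-2) = 210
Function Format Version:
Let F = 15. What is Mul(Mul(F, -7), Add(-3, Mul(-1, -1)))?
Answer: 210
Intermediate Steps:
Mul(Mul(F, -7), Add(-3, Mul(-1, -1))) = Mul(Mul(15, -7), Add(-3, Mul(-1, -1))) = Mul(-105, Add(-3, 1)) = Mul(-105, -2) = 210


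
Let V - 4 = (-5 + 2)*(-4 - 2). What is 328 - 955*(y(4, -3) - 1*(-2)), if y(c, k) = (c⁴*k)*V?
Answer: 16134098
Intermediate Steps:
V = 22 (V = 4 + (-5 + 2)*(-4 - 2) = 4 - 3*(-6) = 4 + 18 = 22)
y(c, k) = 22*k*c⁴ (y(c, k) = (c⁴*k)*22 = (k*c⁴)*22 = 22*k*c⁴)
328 - 955*(y(4, -3) - 1*(-2)) = 328 - 955*(22*(-3)*4⁴ - 1*(-2)) = 328 - 955*(22*(-3)*256 + 2) = 328 - 955*(-16896 + 2) = 328 - 955*(-16894) = 328 - 191*(-84470) = 328 + 16133770 = 16134098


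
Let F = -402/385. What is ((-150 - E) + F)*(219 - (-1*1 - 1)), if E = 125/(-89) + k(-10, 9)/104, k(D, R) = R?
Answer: -9070491049/274120 ≈ -33090.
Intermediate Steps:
F = -402/385 (F = -402*1/385 = -402/385 ≈ -1.0442)
E = -12199/9256 (E = 125/(-89) + 9/104 = 125*(-1/89) + 9*(1/104) = -125/89 + 9/104 = -12199/9256 ≈ -1.3180)
((-150 - E) + F)*(219 - (-1*1 - 1)) = ((-150 - 1*(-12199/9256)) - 402/385)*(219 - (-1*1 - 1)) = ((-150 + 12199/9256) - 402/385)*(219 - (-1 - 1)) = (-1376201/9256 - 402/385)*(219 - 1*(-2)) = -533558297*(219 + 2)/3563560 = -533558297/3563560*221 = -9070491049/274120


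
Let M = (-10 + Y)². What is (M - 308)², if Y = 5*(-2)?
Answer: 8464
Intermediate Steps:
Y = -10
M = 400 (M = (-10 - 10)² = (-20)² = 400)
(M - 308)² = (400 - 308)² = 92² = 8464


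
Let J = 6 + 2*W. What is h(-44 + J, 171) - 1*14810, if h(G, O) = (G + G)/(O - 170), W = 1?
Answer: -14882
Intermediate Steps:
J = 8 (J = 6 + 2*1 = 6 + 2 = 8)
h(G, O) = 2*G/(-170 + O) (h(G, O) = (2*G)/(-170 + O) = 2*G/(-170 + O))
h(-44 + J, 171) - 1*14810 = 2*(-44 + 8)/(-170 + 171) - 1*14810 = 2*(-36)/1 - 14810 = 2*(-36)*1 - 14810 = -72 - 14810 = -14882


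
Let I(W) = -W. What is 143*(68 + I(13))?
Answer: 7865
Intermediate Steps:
143*(68 + I(13)) = 143*(68 - 1*13) = 143*(68 - 13) = 143*55 = 7865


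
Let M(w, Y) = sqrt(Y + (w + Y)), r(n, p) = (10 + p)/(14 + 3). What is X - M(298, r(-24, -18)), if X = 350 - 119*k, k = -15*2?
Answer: 3920 - 5*sqrt(3434)/17 ≈ 3902.8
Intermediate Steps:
k = -30
r(n, p) = 10/17 + p/17 (r(n, p) = (10 + p)/17 = (10 + p)*(1/17) = 10/17 + p/17)
X = 3920 (X = 350 - 119*(-30) = 350 + 3570 = 3920)
M(w, Y) = sqrt(w + 2*Y) (M(w, Y) = sqrt(Y + (Y + w)) = sqrt(w + 2*Y))
X - M(298, r(-24, -18)) = 3920 - sqrt(298 + 2*(10/17 + (1/17)*(-18))) = 3920 - sqrt(298 + 2*(10/17 - 18/17)) = 3920 - sqrt(298 + 2*(-8/17)) = 3920 - sqrt(298 - 16/17) = 3920 - sqrt(5050/17) = 3920 - 5*sqrt(3434)/17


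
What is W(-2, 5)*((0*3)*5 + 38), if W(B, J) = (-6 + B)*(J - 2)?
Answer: -912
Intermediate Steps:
W(B, J) = (-6 + B)*(-2 + J)
W(-2, 5)*((0*3)*5 + 38) = (12 - 6*5 - 2*(-2) - 2*5)*((0*3)*5 + 38) = (12 - 30 + 4 - 10)*(0*5 + 38) = -24*(0 + 38) = -24*38 = -912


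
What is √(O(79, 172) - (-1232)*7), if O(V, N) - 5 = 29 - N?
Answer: √8486 ≈ 92.120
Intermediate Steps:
O(V, N) = 34 - N (O(V, N) = 5 + (29 - N) = 34 - N)
√(O(79, 172) - (-1232)*7) = √((34 - 1*172) - (-1232)*7) = √((34 - 172) - 1*(-8624)) = √(-138 + 8624) = √8486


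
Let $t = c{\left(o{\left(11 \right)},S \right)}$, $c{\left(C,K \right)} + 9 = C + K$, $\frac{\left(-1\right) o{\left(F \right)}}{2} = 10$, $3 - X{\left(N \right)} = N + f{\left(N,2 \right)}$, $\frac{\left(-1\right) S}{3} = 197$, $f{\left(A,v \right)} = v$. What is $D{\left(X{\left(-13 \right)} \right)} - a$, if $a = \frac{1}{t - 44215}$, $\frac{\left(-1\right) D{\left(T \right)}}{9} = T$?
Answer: $- \frac{5649209}{44835} \approx -126.0$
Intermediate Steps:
$S = -591$ ($S = \left(-3\right) 197 = -591$)
$X{\left(N \right)} = 1 - N$ ($X{\left(N \right)} = 3 - \left(N + 2\right) = 3 - \left(2 + N\right) = 1 - N$)
$o{\left(F \right)} = -20$ ($o{\left(F \right)} = \left(-2\right) 10 = -20$)
$c{\left(C,K \right)} = -9 + C + K$ ($c{\left(C,K \right)} = -9 + \left(C + K\right) = -9 + C + K$)
$t = -620$ ($t = -9 - 20 - 591 = -620$)
$D{\left(T \right)} = - 9 T$
$a = - \frac{1}{44835}$ ($a = \frac{1}{-620 - 44215} = \frac{1}{-44835} = - \frac{1}{44835} \approx -2.2304 \cdot 10^{-5}$)
$D{\left(X{\left(-13 \right)} \right)} - a = - 9 \left(1 - -13\right) - - \frac{1}{44835} = - 9 \left(1 + 13\right) + \frac{1}{44835} = \left(-9\right) 14 + \frac{1}{44835} = -126 + \frac{1}{44835} = - \frac{5649209}{44835}$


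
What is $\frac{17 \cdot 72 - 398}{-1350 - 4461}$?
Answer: $- \frac{826}{5811} \approx -0.14214$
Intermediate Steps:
$\frac{17 \cdot 72 - 398}{-1350 - 4461} = \frac{1224 - 398}{-5811} = 826 \left(- \frac{1}{5811}\right) = - \frac{826}{5811}$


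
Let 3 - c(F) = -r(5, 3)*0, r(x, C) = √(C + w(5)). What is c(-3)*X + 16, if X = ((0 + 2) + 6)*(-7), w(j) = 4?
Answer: -152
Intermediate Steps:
X = -56 (X = (2 + 6)*(-7) = 8*(-7) = -56)
r(x, C) = √(4 + C) (r(x, C) = √(C + 4) = √(4 + C))
c(F) = 3 (c(F) = 3 - (-√(4 + 3))*0 = 3 - (-√7)*0 = 3 - 1*0 = 3 + 0 = 3)
c(-3)*X + 16 = 3*(-56) + 16 = -168 + 16 = -152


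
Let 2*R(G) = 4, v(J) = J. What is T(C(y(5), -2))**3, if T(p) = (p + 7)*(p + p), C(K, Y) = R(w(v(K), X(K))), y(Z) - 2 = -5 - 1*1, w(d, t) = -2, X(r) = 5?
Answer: 46656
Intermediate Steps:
R(G) = 2 (R(G) = (1/2)*4 = 2)
y(Z) = -4 (y(Z) = 2 + (-5 - 1*1) = 2 + (-5 - 1) = 2 - 6 = -4)
C(K, Y) = 2
T(p) = 2*p*(7 + p) (T(p) = (7 + p)*(2*p) = 2*p*(7 + p))
T(C(y(5), -2))**3 = (2*2*(7 + 2))**3 = (2*2*9)**3 = 36**3 = 46656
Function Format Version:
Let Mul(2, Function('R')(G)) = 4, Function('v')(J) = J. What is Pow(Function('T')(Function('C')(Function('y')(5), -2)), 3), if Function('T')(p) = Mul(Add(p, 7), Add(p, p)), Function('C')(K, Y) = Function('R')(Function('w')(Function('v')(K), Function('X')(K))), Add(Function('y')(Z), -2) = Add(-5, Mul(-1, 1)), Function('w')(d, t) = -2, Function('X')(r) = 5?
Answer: 46656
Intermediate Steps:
Function('R')(G) = 2 (Function('R')(G) = Mul(Rational(1, 2), 4) = 2)
Function('y')(Z) = -4 (Function('y')(Z) = Add(2, Add(-5, Mul(-1, 1))) = Add(2, Add(-5, -1)) = Add(2, -6) = -4)
Function('C')(K, Y) = 2
Function('T')(p) = Mul(2, p, Add(7, p)) (Function('T')(p) = Mul(Add(7, p), Mul(2, p)) = Mul(2, p, Add(7, p)))
Pow(Function('T')(Function('C')(Function('y')(5), -2)), 3) = Pow(Mul(2, 2, Add(7, 2)), 3) = Pow(Mul(2, 2, 9), 3) = Pow(36, 3) = 46656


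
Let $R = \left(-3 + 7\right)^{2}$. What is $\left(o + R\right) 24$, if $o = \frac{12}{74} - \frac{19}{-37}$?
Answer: $\frac{14808}{37} \approx 400.22$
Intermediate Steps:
$R = 16$ ($R = 4^{2} = 16$)
$o = \frac{25}{37}$ ($o = 12 \cdot \frac{1}{74} - - \frac{19}{37} = \frac{6}{37} + \frac{19}{37} = \frac{25}{37} \approx 0.67568$)
$\left(o + R\right) 24 = \left(\frac{25}{37} + 16\right) 24 = \frac{617}{37} \cdot 24 = \frac{14808}{37}$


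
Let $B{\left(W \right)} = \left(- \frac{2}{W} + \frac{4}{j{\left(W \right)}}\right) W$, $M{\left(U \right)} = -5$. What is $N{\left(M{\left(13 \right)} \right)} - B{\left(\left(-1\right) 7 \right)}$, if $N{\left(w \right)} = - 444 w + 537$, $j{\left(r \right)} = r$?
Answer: $2755$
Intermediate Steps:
$N{\left(w \right)} = 537 - 444 w$
$B{\left(W \right)} = 2$ ($B{\left(W \right)} = \left(- \frac{2}{W} + \frac{4}{W}\right) W = \frac{2}{W} W = 2$)
$N{\left(M{\left(13 \right)} \right)} - B{\left(\left(-1\right) 7 \right)} = \left(537 - -2220\right) - 2 = \left(537 + 2220\right) - 2 = 2757 - 2 = 2755$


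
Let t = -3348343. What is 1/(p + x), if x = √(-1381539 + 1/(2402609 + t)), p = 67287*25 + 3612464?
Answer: 5007320120026/26511953699542745241 - I*√1235666163581511218/26511953699542745241 ≈ 1.8887e-7 - 4.1928e-11*I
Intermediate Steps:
p = 5294639 (p = 1682175 + 3612464 = 5294639)
x = I*√1235666163581511218/945734 (x = √(-1381539 + 1/(2402609 - 3348343)) = √(-1381539 + 1/(-945734)) = √(-1381539 - 1/945734) = √(-1306568404627/945734) = I*√1235666163581511218/945734 ≈ 1175.4*I)
1/(p + x) = 1/(5294639 + I*√1235666163581511218/945734)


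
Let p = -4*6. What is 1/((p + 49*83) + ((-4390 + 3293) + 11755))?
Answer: 1/14701 ≈ 6.8023e-5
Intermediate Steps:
p = -24
1/((p + 49*83) + ((-4390 + 3293) + 11755)) = 1/((-24 + 49*83) + ((-4390 + 3293) + 11755)) = 1/((-24 + 4067) + (-1097 + 11755)) = 1/(4043 + 10658) = 1/14701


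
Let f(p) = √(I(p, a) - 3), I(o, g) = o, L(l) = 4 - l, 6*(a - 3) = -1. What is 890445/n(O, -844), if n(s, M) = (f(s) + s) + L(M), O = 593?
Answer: 1283131245/2075891 - 890445*√590/2075891 ≈ 607.69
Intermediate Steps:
a = 17/6 (a = 3 + (⅙)*(-1) = 3 - ⅙ = 17/6 ≈ 2.8333)
f(p) = √(-3 + p) (f(p) = √(p - 3) = √(-3 + p))
n(s, M) = 4 + s + √(-3 + s) - M (n(s, M) = (√(-3 + s) + s) + (4 - M) = (s + √(-3 + s)) + (4 - M) = 4 + s + √(-3 + s) - M)
890445/n(O, -844) = 890445/(4 + 593 + √(-3 + 593) - 1*(-844)) = 890445/(4 + 593 + √590 + 844) = 890445/(1441 + √590)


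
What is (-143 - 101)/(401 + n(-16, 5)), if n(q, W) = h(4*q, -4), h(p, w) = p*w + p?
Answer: -244/593 ≈ -0.41147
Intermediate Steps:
h(p, w) = p + p*w
n(q, W) = -12*q (n(q, W) = (4*q)*(1 - 4) = (4*q)*(-3) = -12*q)
(-143 - 101)/(401 + n(-16, 5)) = (-143 - 101)/(401 - 12*(-16)) = -244/(401 + 192) = -244/593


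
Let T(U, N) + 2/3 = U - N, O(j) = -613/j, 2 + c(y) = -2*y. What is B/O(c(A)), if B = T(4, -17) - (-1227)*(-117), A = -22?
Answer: 6028624/613 ≈ 9834.6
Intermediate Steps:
c(y) = -2 - 2*y
T(U, N) = -⅔ + U - N (T(U, N) = -⅔ + (U - N) = -⅔ + U - N)
B = -430616/3 (B = (-⅔ + 4 - 1*(-17)) - (-1227)*(-117) = (-⅔ + 4 + 17) - 409*351 = 61/3 - 143559 = -430616/3 ≈ -1.4354e+5)
B/O(c(A)) = -430616/(3*((-613/(-2 - 2*(-22))))) = -430616/(3*((-613/(-2 + 44)))) = -430616/(3*((-613/42))) = -430616/(3*((-613*1/42))) = -430616/(3*(-613/42)) = -430616/3*(-42/613) = 6028624/613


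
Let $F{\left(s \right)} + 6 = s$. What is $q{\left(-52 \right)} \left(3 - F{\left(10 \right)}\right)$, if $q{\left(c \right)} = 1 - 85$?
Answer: $84$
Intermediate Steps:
$F{\left(s \right)} = -6 + s$
$q{\left(c \right)} = -84$
$q{\left(-52 \right)} \left(3 - F{\left(10 \right)}\right) = - 84 \left(3 - \left(-6 + 10\right)\right) = - 84 \left(3 - 4\right) = \left(-84\right) \left(-1\right) = 84$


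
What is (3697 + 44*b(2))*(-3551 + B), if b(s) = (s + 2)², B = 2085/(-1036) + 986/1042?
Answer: -8437813258293/539756 ≈ -1.5633e+7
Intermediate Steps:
B = -575537/539756 (B = 2085*(-1/1036) + 986*(1/1042) = -2085/1036 + 493/521 = -575537/539756 ≈ -1.0663)
b(s) = (2 + s)²
(3697 + 44*b(2))*(-3551 + B) = (3697 + 44*(2 + 2)²)*(-3551 - 575537/539756) = (3697 + 44*4²)*(-1917249093/539756) = (3697 + 44*16)*(-1917249093/539756) = (3697 + 704)*(-1917249093/539756) = 4401*(-1917249093/539756) = -8437813258293/539756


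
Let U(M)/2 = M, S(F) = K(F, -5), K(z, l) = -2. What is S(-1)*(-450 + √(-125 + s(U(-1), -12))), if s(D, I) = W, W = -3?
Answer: 900 - 16*I*√2 ≈ 900.0 - 22.627*I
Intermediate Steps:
S(F) = -2
U(M) = 2*M
s(D, I) = -3
S(-1)*(-450 + √(-125 + s(U(-1), -12))) = -2*(-450 + √(-125 - 3)) = -2*(-450 + √(-128)) = -2*(-450 + 8*I*√2) = 900 - 16*I*√2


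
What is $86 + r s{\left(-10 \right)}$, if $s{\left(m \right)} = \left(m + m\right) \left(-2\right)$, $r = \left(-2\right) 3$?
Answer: $-154$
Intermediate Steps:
$r = -6$
$s{\left(m \right)} = - 4 m$ ($s{\left(m \right)} = 2 m \left(-2\right) = - 4 m$)
$86 + r s{\left(-10 \right)} = 86 - 6 \left(\left(-4\right) \left(-10\right)\right) = 86 - 240 = -154$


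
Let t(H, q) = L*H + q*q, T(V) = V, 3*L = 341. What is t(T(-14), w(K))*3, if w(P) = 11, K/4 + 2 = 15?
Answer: -4411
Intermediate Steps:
L = 341/3 (L = (1/3)*341 = 341/3 ≈ 113.67)
K = 52 (K = -8 + 4*15 = -8 + 60 = 52)
t(H, q) = q**2 + 341*H/3 (t(H, q) = 341*H/3 + q*q = 341*H/3 + q**2 = q**2 + 341*H/3)
t(T(-14), w(K))*3 = (11**2 + (341/3)*(-14))*3 = (121 - 4774/3)*3 = -4411/3*3 = -4411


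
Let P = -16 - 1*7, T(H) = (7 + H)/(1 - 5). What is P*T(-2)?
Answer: 115/4 ≈ 28.750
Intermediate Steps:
T(H) = -7/4 - H/4 (T(H) = (7 + H)/(-4) = (7 + H)*(-¼) = -7/4 - H/4)
P = -23 (P = -16 - 7 = -23)
P*T(-2) = -23*(-7/4 - ¼*(-2)) = -23*(-7/4 + ½) = -23*(-5/4) = 115/4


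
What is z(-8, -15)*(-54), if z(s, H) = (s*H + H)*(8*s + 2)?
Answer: 351540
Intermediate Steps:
z(s, H) = (2 + 8*s)*(H + H*s) (z(s, H) = (H*s + H)*(2 + 8*s) = (H + H*s)*(2 + 8*s) = (2 + 8*s)*(H + H*s))
z(-8, -15)*(-54) = (2*(-15)*(1 + 4*(-8)² + 5*(-8)))*(-54) = (2*(-15)*(1 + 4*64 - 40))*(-54) = (2*(-15)*(1 + 256 - 40))*(-54) = (2*(-15)*217)*(-54) = -6510*(-54) = 351540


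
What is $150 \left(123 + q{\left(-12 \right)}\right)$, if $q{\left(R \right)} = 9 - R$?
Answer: $21600$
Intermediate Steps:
$150 \left(123 + q{\left(-12 \right)}\right) = 150 \left(123 + \left(9 - -12\right)\right) = 150 \left(123 + \left(9 + 12\right)\right) = 150 \left(123 + 21\right) = 150 \cdot 144 = 21600$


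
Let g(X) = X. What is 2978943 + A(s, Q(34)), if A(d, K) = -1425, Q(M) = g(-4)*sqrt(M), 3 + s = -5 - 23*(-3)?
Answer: 2977518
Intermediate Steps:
s = 61 (s = -3 + (-5 - 23*(-3)) = -3 + (-5 + 69) = -3 + 64 = 61)
Q(M) = -4*sqrt(M)
2978943 + A(s, Q(34)) = 2978943 - 1425 = 2977518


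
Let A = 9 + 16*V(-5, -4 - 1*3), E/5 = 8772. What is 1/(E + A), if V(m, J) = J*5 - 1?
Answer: 1/43293 ≈ 2.3098e-5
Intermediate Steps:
V(m, J) = -1 + 5*J (V(m, J) = 5*J - 1 = -1 + 5*J)
E = 43860 (E = 5*8772 = 43860)
A = -567 (A = 9 + 16*(-1 + 5*(-4 - 1*3)) = 9 + 16*(-1 + 5*(-4 - 3)) = 9 + 16*(-1 + 5*(-7)) = 9 + 16*(-1 - 35) = 9 + 16*(-36) = 9 - 576 = -567)
1/(E + A) = 1/(43860 - 567) = 1/43293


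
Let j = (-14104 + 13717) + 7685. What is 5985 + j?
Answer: 13283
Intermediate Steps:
j = 7298 (j = -387 + 7685 = 7298)
5985 + j = 5985 + 7298 = 13283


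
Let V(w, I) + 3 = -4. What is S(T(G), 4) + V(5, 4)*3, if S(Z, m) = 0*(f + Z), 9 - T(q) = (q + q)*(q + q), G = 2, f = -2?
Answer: -21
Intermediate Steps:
V(w, I) = -7 (V(w, I) = -3 - 4 = -7)
T(q) = 9 - 4*q² (T(q) = 9 - (q + q)*(q + q) = 9 - 2*q*2*q = 9 - 4*q²)
S(Z, m) = 0 (S(Z, m) = 0*(-2 + Z) = 0)
S(T(G), 4) + V(5, 4)*3 = 0 - 7*3 = 0 - 21 = -21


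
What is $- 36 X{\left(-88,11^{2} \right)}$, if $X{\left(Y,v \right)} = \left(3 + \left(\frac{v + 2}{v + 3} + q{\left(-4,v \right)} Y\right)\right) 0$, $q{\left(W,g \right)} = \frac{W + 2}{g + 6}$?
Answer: $0$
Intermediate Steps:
$q{\left(W,g \right)} = \frac{2 + W}{6 + g}$
$X{\left(Y,v \right)} = 0$ ($X{\left(Y,v \right)} = \left(3 + \left(\frac{v + 2}{v + 3} + \frac{2 - 4}{6 + v} Y\right)\right) 0 = \left(3 + \left(\frac{2 + v}{3 + v} + \frac{1}{6 + v} \left(-2\right) Y\right)\right) 0 = \left(3 + \left(\frac{2 + v}{3 + v} + - \frac{2}{6 + v} Y\right)\right) 0 = \left(3 - \left(- \frac{2 + v}{3 + v} + \frac{2 Y}{6 + v}\right)\right) 0 = \left(3 + \frac{2 + v}{3 + v} - \frac{2 Y}{6 + v}\right) 0 = 0$)
$- 36 X{\left(-88,11^{2} \right)} = \left(-36\right) 0 = 0$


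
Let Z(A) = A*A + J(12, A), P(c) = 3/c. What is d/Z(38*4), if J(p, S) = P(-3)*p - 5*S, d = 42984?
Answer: 3582/1861 ≈ 1.9248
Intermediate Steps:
J(p, S) = -p - 5*S (J(p, S) = (3/(-3))*p - 5*S = (3*(-1/3))*p - 5*S = -p - 5*S)
Z(A) = -12 + A**2 - 5*A (Z(A) = A*A + (-1*12 - 5*A) = A**2 + (-12 - 5*A) = -12 + A**2 - 5*A)
d/Z(38*4) = 42984/(-12 + (38*4)**2 - 190*4) = 42984/(-12 + 152**2 - 5*152) = 42984/(-12 + 23104 - 760) = 42984/22332 = 42984*(1/22332) = 3582/1861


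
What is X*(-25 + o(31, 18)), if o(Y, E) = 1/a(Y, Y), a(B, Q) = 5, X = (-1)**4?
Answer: -124/5 ≈ -24.800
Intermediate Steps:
X = 1
o(Y, E) = 1/5
X*(-25 + o(31, 18)) = 1*(-25 + 1/5) = 1*(-124/5) = -124/5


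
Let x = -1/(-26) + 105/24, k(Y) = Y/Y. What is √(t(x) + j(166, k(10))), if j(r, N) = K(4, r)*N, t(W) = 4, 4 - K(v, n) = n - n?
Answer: 2*√2 ≈ 2.8284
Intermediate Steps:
K(v, n) = 4 (K(v, n) = 4 - (n - n) = 4 - 1*0 = 4 + 0 = 4)
k(Y) = 1
x = 459/104 (x = -1*(-1/26) + 105*(1/24) = 1/26 + 35/8 = 459/104 ≈ 4.4135)
j(r, N) = 4*N
√(t(x) + j(166, k(10))) = √(4 + 4*1) = √(4 + 4) = √8 = 2*√2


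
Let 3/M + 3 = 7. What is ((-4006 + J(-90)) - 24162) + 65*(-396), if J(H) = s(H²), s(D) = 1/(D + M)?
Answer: -1746780920/32403 ≈ -53908.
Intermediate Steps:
M = ¾ (M = 3/(-3 + 7) = 3/4 = 3*(¼) = ¾ ≈ 0.75000)
s(D) = 1/(¾ + D) (s(D) = 1/(D + ¾) = 1/(¾ + D))
J(H) = 4/(3 + 4*H²)
((-4006 + J(-90)) - 24162) + 65*(-396) = ((-4006 + 4/(3 + 4*(-90)²)) - 24162) + 65*(-396) = ((-4006 + 4/(3 + 4*8100)) - 24162) - 25740 = ((-4006 + 4/(3 + 32400)) - 24162) - 25740 = ((-4006 + 4/32403) - 24162) - 25740 = (-129806414/32403 - 24162) - 25740 = -912727700/32403 - 25740 = -1746780920/32403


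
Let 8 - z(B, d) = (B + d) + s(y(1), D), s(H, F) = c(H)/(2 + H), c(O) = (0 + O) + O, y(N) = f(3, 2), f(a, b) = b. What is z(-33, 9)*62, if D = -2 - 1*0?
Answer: 1922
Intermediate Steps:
y(N) = 2
D = -2 (D = -2 + 0 = -2)
c(O) = 2*O (c(O) = O + O = 2*O)
s(H, F) = 2*H/(2 + H) (s(H, F) = (2*H)/(2 + H) = 2*H/(2 + H))
z(B, d) = 7 - B - d (z(B, d) = 8 - ((B + d) + 2*2/(2 + 2)) = 8 - ((B + d) + 2*2/4) = 8 - ((B + d) + 2*2*(¼)) = 8 - ((B + d) + 1) = 8 - (1 + B + d) = 8 + (-1 - B - d) = 7 - B - d)
z(-33, 9)*62 = (7 - 1*(-33) - 1*9)*62 = (7 + 33 - 9)*62 = 31*62 = 1922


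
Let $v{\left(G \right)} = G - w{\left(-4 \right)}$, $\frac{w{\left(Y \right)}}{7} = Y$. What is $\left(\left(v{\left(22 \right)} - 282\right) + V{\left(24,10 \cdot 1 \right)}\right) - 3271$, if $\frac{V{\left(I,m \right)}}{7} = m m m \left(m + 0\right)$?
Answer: $66497$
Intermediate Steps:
$w{\left(Y \right)} = 7 Y$
$V{\left(I,m \right)} = 7 m^{4}$ ($V{\left(I,m \right)} = 7 m m m \left(m + 0\right) = 7 m^{2} m m = 7 m^{3} m = 7 m^{4}$)
$v{\left(G \right)} = 28 + G$ ($v{\left(G \right)} = G - 7 \left(-4\right) = G - -28 = G + 28 = 28 + G$)
$\left(\left(v{\left(22 \right)} - 282\right) + V{\left(24,10 \cdot 1 \right)}\right) - 3271 = \left(\left(\left(28 + 22\right) - 282\right) + 7 \left(10 \cdot 1\right)^{4}\right) - 3271 = \left(\left(50 - 282\right) + 7 \cdot 10^{4}\right) - 3271 = \left(-232 + 7 \cdot 10000\right) - 3271 = \left(-232 + 70000\right) - 3271 = 69768 - 3271 = 66497$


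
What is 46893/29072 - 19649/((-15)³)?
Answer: 729499603/98118000 ≈ 7.4349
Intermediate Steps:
46893/29072 - 19649/((-15)³) = 46893*(1/29072) - 19649/(-3375) = 46893/29072 - 19649*(-1/3375) = 46893/29072 + 19649/3375 = 729499603/98118000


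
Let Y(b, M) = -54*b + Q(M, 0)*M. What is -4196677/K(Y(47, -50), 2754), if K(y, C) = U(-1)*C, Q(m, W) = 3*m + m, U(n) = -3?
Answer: 4196677/8262 ≈ 507.95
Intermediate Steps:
Q(m, W) = 4*m
Y(b, M) = -54*b + 4*M² (Y(b, M) = -54*b + (4*M)*M = -54*b + 4*M²)
K(y, C) = -3*C
-4196677/K(Y(47, -50), 2754) = -4196677/((-3*2754)) = -4196677/(-8262) = -4196677*(-1/8262) = 4196677/8262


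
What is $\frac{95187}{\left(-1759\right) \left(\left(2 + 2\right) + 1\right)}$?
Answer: $- \frac{95187}{8795} \approx -10.823$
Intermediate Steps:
$\frac{95187}{\left(-1759\right) \left(\left(2 + 2\right) + 1\right)} = \frac{95187}{\left(-1759\right) \left(4 + 1\right)} = \frac{95187}{\left(-1759\right) 5} = \frac{95187}{-8795} = 95187 \left(- \frac{1}{8795}\right) = - \frac{95187}{8795}$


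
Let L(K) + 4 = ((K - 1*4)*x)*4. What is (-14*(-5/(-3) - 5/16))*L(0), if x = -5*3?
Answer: -26845/6 ≈ -4474.2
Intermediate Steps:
x = -15
L(K) = 236 - 60*K (L(K) = -4 + ((K - 1*4)*(-15))*4 = -4 + ((K - 4)*(-15))*4 = -4 + ((-4 + K)*(-15))*4 = -4 + (60 - 15*K)*4 = -4 + (240 - 60*K) = 236 - 60*K)
(-14*(-5/(-3) - 5/16))*L(0) = (-14*(-5/(-3) - 5/16))*(236 - 60*0) = (-14*(-5*(-⅓) - 5*1/16))*(236 + 0) = -14*(5/3 - 5/16)*236 = -14*65/48*236 = -455/24*236 = -26845/6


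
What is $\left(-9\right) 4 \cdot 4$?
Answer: $-144$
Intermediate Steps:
$\left(-9\right) 4 \cdot 4 = \left(-36\right) 4 = -144$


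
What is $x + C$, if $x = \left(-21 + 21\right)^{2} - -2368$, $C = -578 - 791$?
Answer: $999$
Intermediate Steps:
$C = -1369$
$x = 2368$ ($x = 0^{2} + 2368 = 0 + 2368 = 2368$)
$x + C = 2368 - 1369 = 999$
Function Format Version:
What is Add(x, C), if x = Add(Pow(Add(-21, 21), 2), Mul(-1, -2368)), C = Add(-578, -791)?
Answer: 999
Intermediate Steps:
C = -1369
x = 2368 (x = Add(Pow(0, 2), 2368) = Add(0, 2368) = 2368)
Add(x, C) = Add(2368, -1369) = 999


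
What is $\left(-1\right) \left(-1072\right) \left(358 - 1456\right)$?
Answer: $-1177056$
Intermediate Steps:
$\left(-1\right) \left(-1072\right) \left(358 - 1456\right) = 1072 \left(-1098\right) = -1177056$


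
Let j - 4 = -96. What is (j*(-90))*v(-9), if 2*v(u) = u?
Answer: -37260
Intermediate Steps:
j = -92 (j = 4 - 96 = -92)
v(u) = u/2
(j*(-90))*v(-9) = (-92*(-90))*((1/2)*(-9)) = 8280*(-9/2) = -37260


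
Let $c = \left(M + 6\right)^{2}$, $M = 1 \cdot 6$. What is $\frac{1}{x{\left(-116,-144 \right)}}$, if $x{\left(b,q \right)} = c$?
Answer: $\frac{1}{144} \approx 0.0069444$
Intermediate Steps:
$M = 6$
$c = 144$ ($c = \left(6 + 6\right)^{2} = 12^{2} = 144$)
$x{\left(b,q \right)} = 144$
$\frac{1}{x{\left(-116,-144 \right)}} = \frac{1}{144}$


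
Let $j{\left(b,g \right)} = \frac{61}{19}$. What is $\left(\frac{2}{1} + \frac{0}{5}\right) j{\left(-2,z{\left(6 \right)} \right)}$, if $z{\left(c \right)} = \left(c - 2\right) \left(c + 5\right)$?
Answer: $\frac{122}{19} \approx 6.4211$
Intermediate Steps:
$z{\left(c \right)} = \left(-2 + c\right) \left(5 + c\right)$
$j{\left(b,g \right)} = \frac{61}{19}$ ($j{\left(b,g \right)} = 61 \cdot \frac{1}{19} = \frac{61}{19}$)
$\left(\frac{2}{1} + \frac{0}{5}\right) j{\left(-2,z{\left(6 \right)} \right)} = \left(\frac{2}{1} + \frac{0}{5}\right) \frac{61}{19} = \left(2 \cdot 1 + 0 \cdot \frac{1}{5}\right) \frac{61}{19} = \left(2 + 0\right) \frac{61}{19} = 2 \cdot \frac{61}{19} = \frac{122}{19}$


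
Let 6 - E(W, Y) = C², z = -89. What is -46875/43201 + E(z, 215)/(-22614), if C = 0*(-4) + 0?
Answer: -176715076/162824569 ≈ -1.0853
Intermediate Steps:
C = 0 (C = 0 + 0 = 0)
E(W, Y) = 6 (E(W, Y) = 6 - 1*0² = 6 - 1*0 = 6 + 0 = 6)
-46875/43201 + E(z, 215)/(-22614) = -46875/43201 + 6/(-22614) = -46875*1/43201 + 6*(-1/22614) = -46875/43201 - 1/3769 = -176715076/162824569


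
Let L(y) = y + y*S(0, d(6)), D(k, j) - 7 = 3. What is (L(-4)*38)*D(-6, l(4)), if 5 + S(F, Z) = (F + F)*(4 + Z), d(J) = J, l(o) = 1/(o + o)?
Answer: 6080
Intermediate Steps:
l(o) = 1/(2*o)
S(F, Z) = -5 + 2*F*(4 + Z) (S(F, Z) = -5 + (F + F)*(4 + Z) = -5 + (2*F)*(4 + Z) = -5 + 2*F*(4 + Z))
D(k, j) = 10 (D(k, j) = 7 + 3 = 10)
L(y) = -4*y (L(y) = y + y*(-5 + 8*0 + 2*0*6) = y + y*(-5 + 0 + 0) = y + y*(-5) = y - 5*y = -4*y)
(L(-4)*38)*D(-6, l(4)) = (-4*(-4)*38)*10 = (16*38)*10 = 608*10 = 6080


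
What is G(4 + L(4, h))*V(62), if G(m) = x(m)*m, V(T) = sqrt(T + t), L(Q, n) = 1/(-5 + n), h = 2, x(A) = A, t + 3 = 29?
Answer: 242*sqrt(22)/9 ≈ 126.12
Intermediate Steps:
t = 26 (t = -3 + 29 = 26)
V(T) = sqrt(26 + T) (V(T) = sqrt(T + 26) = sqrt(26 + T))
G(m) = m**2 (G(m) = m*m = m**2)
G(4 + L(4, h))*V(62) = (4 + 1/(-5 + 2))**2*sqrt(26 + 62) = (4 + 1/(-3))**2*sqrt(88) = (4 - 1/3)**2*(2*sqrt(22)) = (11/3)**2*(2*sqrt(22)) = 121*(2*sqrt(22))/9 = 242*sqrt(22)/9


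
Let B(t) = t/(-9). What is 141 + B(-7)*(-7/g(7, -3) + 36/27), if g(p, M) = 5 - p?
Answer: 7817/54 ≈ 144.76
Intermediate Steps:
B(t) = -t/9 (B(t) = t*(-1/9) = -t/9)
141 + B(-7)*(-7/g(7, -3) + 36/27) = 141 + (-1/9*(-7))*(-7/(5 - 1*7) + 36/27) = 141 + 7*(-7/(5 - 7) + 36*(1/27))/9 = 141 + 7*(-7/(-2) + 4/3)/9 = 141 + 7*(-7*(-1/2) + 4/3)/9 = 141 + 7*(7/2 + 4/3)/9 = 141 + (7/9)*(29/6) = 141 + 203/54 = 7817/54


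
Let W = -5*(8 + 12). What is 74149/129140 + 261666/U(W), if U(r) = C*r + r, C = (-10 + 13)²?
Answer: -210733739/807125 ≈ -261.09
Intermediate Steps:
C = 9 (C = 3² = 9)
W = -100 (W = -5*20 = -100)
U(r) = 10*r (U(r) = 9*r + r = 10*r)
74149/129140 + 261666/U(W) = 74149/129140 + 261666/((10*(-100))) = 74149*(1/129140) + 261666/(-1000) = 74149/129140 + 261666*(-1/1000) = 74149/129140 - 130833/500 = -210733739/807125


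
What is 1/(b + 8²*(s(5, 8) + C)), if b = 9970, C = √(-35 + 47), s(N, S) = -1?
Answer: 1651/16346614 - 32*√3/24519921 ≈ 9.8739e-5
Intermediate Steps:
C = 2*√3 (C = √12 = 2*√3 ≈ 3.4641)
1/(b + 8²*(s(5, 8) + C)) = 1/(9970 + 8²*(-1 + 2*√3)) = 1/(9970 + 64*(-1 + 2*√3)) = 1/(9970 + (-64 + 128*√3)) = 1/(9906 + 128*√3)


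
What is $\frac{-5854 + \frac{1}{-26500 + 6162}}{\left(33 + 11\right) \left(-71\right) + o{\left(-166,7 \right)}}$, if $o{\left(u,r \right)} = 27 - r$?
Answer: $\frac{119058653}{63129152} \approx 1.886$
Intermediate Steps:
$\frac{-5854 + \frac{1}{-26500 + 6162}}{\left(33 + 11\right) \left(-71\right) + o{\left(-166,7 \right)}} = \frac{-5854 + \frac{1}{-26500 + 6162}}{\left(33 + 11\right) \left(-71\right) + \left(27 - 7\right)} = \frac{-5854 + \frac{1}{-20338}}{44 \left(-71\right) + \left(27 - 7\right)} = \frac{-5854 - \frac{1}{20338}}{-3124 + 20} = - \frac{119058653}{20338 \left(-3104\right)} = \left(- \frac{119058653}{20338}\right) \left(- \frac{1}{3104}\right) = \frac{119058653}{63129152}$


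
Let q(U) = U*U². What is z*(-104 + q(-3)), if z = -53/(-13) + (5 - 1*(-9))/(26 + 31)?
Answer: -419593/741 ≈ -566.25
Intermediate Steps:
q(U) = U³
z = 3203/741 (z = -53*(-1/13) + (5 + 9)/57 = 53/13 + 14*(1/57) = 53/13 + 14/57 = 3203/741 ≈ 4.3225)
z*(-104 + q(-3)) = 3203*(-104 + (-3)³)/741 = 3203*(-104 - 27)/741 = (3203/741)*(-131) = -419593/741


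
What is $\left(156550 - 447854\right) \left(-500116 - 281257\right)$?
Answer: $227617080392$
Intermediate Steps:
$\left(156550 - 447854\right) \left(-500116 - 281257\right) = \left(-291304\right) \left(-781373\right) = 227617080392$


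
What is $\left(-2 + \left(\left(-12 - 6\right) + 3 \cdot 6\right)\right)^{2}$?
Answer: $4$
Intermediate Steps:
$\left(-2 + \left(\left(-12 - 6\right) + 3 \cdot 6\right)\right)^{2} = \left(-2 + \left(-18 + 18\right)\right)^{2} = \left(-2 + 0\right)^{2} = \left(-2\right)^{2} = 4$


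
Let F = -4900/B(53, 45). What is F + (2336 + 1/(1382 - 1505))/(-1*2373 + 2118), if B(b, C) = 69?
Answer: -57838021/721395 ≈ -80.175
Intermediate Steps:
F = -4900/69 ≈ -71.015
F + (2336 + 1/(1382 - 1505))/(-1*2373 + 2118) = -4900/69 + (2336 + 1/(1382 - 1505))/(-1*2373 + 2118) = -4900/69 + (2336 + 1/(-123))/(-2373 + 2118) = -4900/69 + (2336 - 1/123)/(-255) = -4900/69 + (287327/123)*(-1/255) = -4900/69 - 287327/31365 = -57838021/721395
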